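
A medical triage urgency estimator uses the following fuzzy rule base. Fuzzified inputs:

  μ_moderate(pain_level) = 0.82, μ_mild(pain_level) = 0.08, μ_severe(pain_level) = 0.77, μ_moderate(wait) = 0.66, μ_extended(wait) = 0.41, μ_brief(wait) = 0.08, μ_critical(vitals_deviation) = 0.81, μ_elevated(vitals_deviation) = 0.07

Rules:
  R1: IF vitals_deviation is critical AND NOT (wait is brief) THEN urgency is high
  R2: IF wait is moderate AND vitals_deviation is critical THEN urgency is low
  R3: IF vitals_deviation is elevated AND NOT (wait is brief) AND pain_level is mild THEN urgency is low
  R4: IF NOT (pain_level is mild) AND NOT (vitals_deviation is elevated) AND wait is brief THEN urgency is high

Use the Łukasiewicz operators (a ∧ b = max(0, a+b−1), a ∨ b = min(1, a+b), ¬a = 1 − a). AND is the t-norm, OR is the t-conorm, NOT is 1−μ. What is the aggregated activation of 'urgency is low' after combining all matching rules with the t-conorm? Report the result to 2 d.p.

R1: critical=0.81, ¬brief=1−0.08=0.92; AND[max(0, a+b−1)] → w = 0.73
R2: moderate=0.66, critical=0.81; AND[max(0, a+b−1)] → w = 0.47
R3: elevated=0.07, ¬brief=1−0.08=0.92, mild=0.08; AND[max(0, a+b−1)] → w = 0.00
R4: ¬mild=1−0.08=0.92, ¬elevated=1−0.07=0.93, brief=0.08; AND[max(0, a+b−1)] → w = 0.00
Rules with consequent 'low': {R2, R3} → strengths 0.47, 0.00
Aggregate via t-conorm [min(1, a+b)]: 0.47

0.47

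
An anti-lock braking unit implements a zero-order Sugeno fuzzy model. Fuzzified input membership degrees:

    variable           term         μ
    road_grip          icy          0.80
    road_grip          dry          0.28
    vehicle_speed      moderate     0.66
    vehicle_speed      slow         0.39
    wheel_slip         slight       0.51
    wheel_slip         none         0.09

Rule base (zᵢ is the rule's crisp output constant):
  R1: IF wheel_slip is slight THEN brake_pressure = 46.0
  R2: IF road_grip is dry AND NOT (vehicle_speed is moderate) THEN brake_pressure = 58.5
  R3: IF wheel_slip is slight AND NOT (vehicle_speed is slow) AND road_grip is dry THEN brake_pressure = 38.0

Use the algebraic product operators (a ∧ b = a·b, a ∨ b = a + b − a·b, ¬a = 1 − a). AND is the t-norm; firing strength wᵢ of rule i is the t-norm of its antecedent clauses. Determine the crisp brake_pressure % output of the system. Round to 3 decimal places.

46.712

R1 (z=46.0): slight=0.51 → w = 0.5100
R2 (z=58.5): dry=0.28, ¬moderate=1−0.66=0.34; AND[a·b] → w = 0.0952
R3 (z=38.0): slight=0.51, ¬slow=1−0.39=0.61, dry=0.28; AND[a·b] → w = 0.0871
Weighted average = (0.5100·46.0 + 0.0952·58.5 + 0.0871·38.0) / (0.5100 + 0.0952 + 0.0871)
  = 32.3393 / 0.6923 = 46.712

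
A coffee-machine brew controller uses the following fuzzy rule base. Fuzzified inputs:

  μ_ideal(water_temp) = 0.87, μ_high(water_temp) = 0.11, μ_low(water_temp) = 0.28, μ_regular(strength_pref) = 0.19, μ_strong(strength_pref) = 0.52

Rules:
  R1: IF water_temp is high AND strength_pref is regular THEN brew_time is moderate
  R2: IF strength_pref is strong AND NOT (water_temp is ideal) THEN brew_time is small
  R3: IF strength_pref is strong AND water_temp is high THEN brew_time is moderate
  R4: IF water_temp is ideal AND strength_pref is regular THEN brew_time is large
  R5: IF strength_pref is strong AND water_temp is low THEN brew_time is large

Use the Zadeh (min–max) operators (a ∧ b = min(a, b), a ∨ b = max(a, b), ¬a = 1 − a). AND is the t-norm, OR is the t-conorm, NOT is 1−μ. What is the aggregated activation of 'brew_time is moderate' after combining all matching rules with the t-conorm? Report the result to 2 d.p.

0.11

R1: high=0.11, regular=0.19; AND[min(a, b)] → w = 0.11
R2: strong=0.52, ¬ideal=1−0.87=0.13; AND[min(a, b)] → w = 0.13
R3: strong=0.52, high=0.11; AND[min(a, b)] → w = 0.11
R4: ideal=0.87, regular=0.19; AND[min(a, b)] → w = 0.19
R5: strong=0.52, low=0.28; AND[min(a, b)] → w = 0.28
Rules with consequent 'moderate': {R1, R3} → strengths 0.11, 0.11
Aggregate via t-conorm [max(a, b)]: 0.11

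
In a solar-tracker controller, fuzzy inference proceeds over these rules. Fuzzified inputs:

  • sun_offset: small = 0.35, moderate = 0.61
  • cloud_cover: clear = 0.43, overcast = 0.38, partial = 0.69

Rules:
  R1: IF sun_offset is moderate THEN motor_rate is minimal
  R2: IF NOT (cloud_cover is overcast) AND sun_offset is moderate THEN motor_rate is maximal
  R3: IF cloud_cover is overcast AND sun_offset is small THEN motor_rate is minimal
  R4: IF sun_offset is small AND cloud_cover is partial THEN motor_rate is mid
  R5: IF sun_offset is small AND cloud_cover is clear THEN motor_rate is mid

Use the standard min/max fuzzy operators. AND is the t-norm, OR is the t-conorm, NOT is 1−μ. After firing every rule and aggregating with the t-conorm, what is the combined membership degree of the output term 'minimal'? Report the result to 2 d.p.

R1: moderate=0.61 → w = 0.61
R2: ¬overcast=1−0.38=0.62, moderate=0.61; AND[min(a, b)] → w = 0.61
R3: overcast=0.38, small=0.35; AND[min(a, b)] → w = 0.35
R4: small=0.35, partial=0.69; AND[min(a, b)] → w = 0.35
R5: small=0.35, clear=0.43; AND[min(a, b)] → w = 0.35
Rules with consequent 'minimal': {R1, R3} → strengths 0.61, 0.35
Aggregate via t-conorm [max(a, b)]: 0.61

0.61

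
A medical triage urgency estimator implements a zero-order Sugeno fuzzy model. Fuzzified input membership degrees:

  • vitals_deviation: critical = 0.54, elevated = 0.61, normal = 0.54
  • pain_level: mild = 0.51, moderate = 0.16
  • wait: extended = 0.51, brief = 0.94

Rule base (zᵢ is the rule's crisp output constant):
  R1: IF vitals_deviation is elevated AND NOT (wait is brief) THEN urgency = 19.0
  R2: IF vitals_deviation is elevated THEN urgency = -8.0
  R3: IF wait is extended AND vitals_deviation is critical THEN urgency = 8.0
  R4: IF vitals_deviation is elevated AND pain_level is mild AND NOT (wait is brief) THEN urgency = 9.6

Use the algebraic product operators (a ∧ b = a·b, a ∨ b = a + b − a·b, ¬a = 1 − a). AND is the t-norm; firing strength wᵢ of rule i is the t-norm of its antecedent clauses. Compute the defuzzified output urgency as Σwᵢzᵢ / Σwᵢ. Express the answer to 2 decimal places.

R1 (z=19.0): elevated=0.61, ¬brief=1−0.94=0.06; AND[a·b] → w = 0.0366
R2 (z=-8.0): elevated=0.61 → w = 0.6100
R3 (z=8.0): extended=0.51, critical=0.54; AND[a·b] → w = 0.2754
R4 (z=9.6): elevated=0.61, mild=0.51, ¬brief=1−0.94=0.06; AND[a·b] → w = 0.0187
Weighted average = (0.0366·19.0 + 0.6100·-8.0 + 0.2754·8.0 + 0.0187·9.6) / (0.0366 + 0.6100 + 0.2754 + 0.0187)
  = -1.8022 / 0.9407 = -1.92

-1.92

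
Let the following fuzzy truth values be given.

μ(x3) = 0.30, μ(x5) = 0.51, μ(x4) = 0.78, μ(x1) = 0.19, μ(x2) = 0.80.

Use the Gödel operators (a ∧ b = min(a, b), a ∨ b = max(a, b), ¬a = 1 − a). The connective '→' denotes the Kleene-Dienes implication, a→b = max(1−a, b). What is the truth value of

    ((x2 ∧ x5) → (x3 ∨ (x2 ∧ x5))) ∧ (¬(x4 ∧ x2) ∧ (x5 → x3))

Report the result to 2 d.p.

x2 ∧ x5 = min(a, b) on (0.80, 0.51) = 0.51
x2 ∧ x5 = min(a, b) on (0.80, 0.51) = 0.51
x3 ∨ (x2 ∧ x5) = max(a, b) on (0.30, 0.51) = 0.51
(x2 ∧ x5) → (x3 ∨ (x2 ∧ x5))  [Kleene-Dienes: max(1−a, b)] with a=0.51, b=0.51 → 0.51
x4 ∧ x2 = min(a, b) on (0.78, 0.80) = 0.78
¬(x4 ∧ x2) = 1 − 0.78 = 0.22
x5 → x3  [Kleene-Dienes: max(1−a, b)] with a=0.51, b=0.30 → 0.49
¬(x4 ∧ x2) ∧ (x5 → x3) = min(a, b) on (0.22, 0.49) = 0.22
((x2 ∧ x5) → (x3 ∨ (x2 ∧ x5))) ∧ (¬(x4 ∧ x2) ∧ (x5 → x3)) = min(a, b) on (0.51, 0.22) = 0.22

0.22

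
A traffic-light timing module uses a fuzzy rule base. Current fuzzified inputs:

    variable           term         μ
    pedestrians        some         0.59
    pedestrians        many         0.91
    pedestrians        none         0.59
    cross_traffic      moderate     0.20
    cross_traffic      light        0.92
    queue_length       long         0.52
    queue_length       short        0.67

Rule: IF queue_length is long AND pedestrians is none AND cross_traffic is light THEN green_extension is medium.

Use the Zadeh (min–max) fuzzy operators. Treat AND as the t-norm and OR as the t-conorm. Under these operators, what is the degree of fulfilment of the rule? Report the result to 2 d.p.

0.52

firing strength: long=0.52, none=0.59, light=0.92; AND[min(a, b)] → w = 0.52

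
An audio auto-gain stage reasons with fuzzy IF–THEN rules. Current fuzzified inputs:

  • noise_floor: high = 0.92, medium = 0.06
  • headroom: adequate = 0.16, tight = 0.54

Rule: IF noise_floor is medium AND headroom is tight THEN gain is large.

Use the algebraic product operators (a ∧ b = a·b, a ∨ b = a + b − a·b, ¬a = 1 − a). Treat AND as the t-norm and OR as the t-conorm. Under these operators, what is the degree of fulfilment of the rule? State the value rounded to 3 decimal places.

0.032

firing strength: medium=0.06, tight=0.54; AND[a·b] → w = 0.0324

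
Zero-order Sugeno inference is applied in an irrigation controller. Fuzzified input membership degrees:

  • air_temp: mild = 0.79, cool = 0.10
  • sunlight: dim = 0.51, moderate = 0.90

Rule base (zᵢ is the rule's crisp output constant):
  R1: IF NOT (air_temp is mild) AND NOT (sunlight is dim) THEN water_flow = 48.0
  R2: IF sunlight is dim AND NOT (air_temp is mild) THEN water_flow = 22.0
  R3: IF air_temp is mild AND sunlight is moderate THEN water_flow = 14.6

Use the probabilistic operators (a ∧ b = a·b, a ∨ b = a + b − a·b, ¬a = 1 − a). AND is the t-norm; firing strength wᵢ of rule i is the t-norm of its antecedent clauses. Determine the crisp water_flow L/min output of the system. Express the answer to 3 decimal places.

19.192

R1 (z=48.0): ¬mild=1−0.79=0.21, ¬dim=1−0.51=0.49; AND[a·b] → w = 0.1029
R2 (z=22.0): dim=0.51, ¬mild=1−0.79=0.21; AND[a·b] → w = 0.1071
R3 (z=14.6): mild=0.79, moderate=0.90; AND[a·b] → w = 0.7110
Weighted average = (0.1029·48.0 + 0.1071·22.0 + 0.7110·14.6) / (0.1029 + 0.1071 + 0.7110)
  = 17.6760 / 0.9210 = 19.192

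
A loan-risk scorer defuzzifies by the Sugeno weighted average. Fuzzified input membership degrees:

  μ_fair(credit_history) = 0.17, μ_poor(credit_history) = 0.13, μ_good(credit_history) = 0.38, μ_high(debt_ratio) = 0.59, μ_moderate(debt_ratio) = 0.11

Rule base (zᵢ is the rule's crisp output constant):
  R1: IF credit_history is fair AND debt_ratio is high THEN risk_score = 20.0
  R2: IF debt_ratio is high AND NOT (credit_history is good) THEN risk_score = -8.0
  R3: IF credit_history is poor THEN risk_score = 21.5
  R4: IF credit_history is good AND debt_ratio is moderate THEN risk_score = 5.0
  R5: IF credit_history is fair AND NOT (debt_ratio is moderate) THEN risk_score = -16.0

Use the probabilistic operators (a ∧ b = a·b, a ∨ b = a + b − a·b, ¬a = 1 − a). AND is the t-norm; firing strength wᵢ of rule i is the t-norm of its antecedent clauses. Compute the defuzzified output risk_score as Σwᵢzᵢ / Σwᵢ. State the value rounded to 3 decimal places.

R1 (z=20.0): fair=0.17, high=0.59; AND[a·b] → w = 0.1003
R2 (z=-8.0): high=0.59, ¬good=1−0.38=0.62; AND[a·b] → w = 0.3658
R3 (z=21.5): poor=0.13 → w = 0.1300
R4 (z=5.0): good=0.38, moderate=0.11; AND[a·b] → w = 0.0418
R5 (z=-16.0): fair=0.17, ¬moderate=1−0.11=0.89; AND[a·b] → w = 0.1513
Weighted average = (0.1003·20.0 + 0.3658·-8.0 + 0.1300·21.5 + 0.0418·5.0 + 0.1513·-16.0) / (0.1003 + 0.3658 + 0.1300 + 0.0418 + 0.1513)
  = -0.3372 / 0.7892 = -0.427

-0.427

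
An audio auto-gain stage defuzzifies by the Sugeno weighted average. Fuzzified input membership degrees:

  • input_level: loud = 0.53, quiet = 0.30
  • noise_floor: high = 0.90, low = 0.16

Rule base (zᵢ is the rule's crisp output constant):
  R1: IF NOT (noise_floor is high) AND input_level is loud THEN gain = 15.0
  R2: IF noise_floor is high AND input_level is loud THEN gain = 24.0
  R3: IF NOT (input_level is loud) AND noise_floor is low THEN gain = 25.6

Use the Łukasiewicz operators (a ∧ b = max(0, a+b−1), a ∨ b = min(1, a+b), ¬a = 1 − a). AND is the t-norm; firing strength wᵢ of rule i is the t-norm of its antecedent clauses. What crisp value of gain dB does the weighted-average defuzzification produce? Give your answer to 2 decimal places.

24.00

R1 (z=15.0): ¬high=1−0.90=0.10, loud=0.53; AND[max(0, a+b−1)] → w = 0.00
R2 (z=24.0): high=0.90, loud=0.53; AND[max(0, a+b−1)] → w = 0.43
R3 (z=25.6): ¬loud=1−0.53=0.47, low=0.16; AND[max(0, a+b−1)] → w = 0.00
Weighted average = (0.00·15.0 + 0.43·24.0 + 0.00·25.6) / (0.00 + 0.43 + 0.00)
  = 10.3200 / 0.4300 = 24.00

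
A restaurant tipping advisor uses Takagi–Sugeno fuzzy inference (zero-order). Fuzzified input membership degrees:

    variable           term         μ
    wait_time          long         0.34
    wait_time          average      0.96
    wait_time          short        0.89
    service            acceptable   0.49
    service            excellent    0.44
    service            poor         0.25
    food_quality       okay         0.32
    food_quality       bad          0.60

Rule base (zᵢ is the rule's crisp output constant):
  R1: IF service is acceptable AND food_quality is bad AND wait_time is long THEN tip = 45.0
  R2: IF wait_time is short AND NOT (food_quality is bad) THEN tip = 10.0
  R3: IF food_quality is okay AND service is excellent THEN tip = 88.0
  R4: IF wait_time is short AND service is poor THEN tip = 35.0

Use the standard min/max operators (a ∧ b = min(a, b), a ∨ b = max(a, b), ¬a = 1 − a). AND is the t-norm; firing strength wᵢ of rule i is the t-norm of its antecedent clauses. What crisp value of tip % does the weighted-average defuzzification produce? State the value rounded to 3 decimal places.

42.908

R1 (z=45.0): acceptable=0.49, bad=0.60, long=0.34; AND[min(a, b)] → w = 0.34
R2 (z=10.0): short=0.89, ¬bad=1−0.60=0.40; AND[min(a, b)] → w = 0.40
R3 (z=88.0): okay=0.32, excellent=0.44; AND[min(a, b)] → w = 0.32
R4 (z=35.0): short=0.89, poor=0.25; AND[min(a, b)] → w = 0.25
Weighted average = (0.34·45.0 + 0.40·10.0 + 0.32·88.0 + 0.25·35.0) / (0.34 + 0.40 + 0.32 + 0.25)
  = 56.2100 / 1.3100 = 42.908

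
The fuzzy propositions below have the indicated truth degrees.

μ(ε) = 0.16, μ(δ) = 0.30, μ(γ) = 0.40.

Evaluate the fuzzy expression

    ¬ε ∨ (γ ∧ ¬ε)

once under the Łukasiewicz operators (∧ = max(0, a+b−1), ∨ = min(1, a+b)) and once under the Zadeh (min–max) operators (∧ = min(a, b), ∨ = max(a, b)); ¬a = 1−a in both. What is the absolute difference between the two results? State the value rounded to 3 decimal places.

0.160

Under Łukasiewicz:
  ¬ε = 1 − 0.16 = 0.84
  ¬ε = 1 − 0.16 = 0.84
  γ ∧ ¬ε = max(0, a+b−1) on (0.40, 0.84) = 0.24
  ¬ε ∨ (γ ∧ ¬ε) = min(1, a+b) on (0.84, 0.24) = 1.00
  → value = 1.0000
Under Zadeh (min–max):
  ¬ε = 1 − 0.16 = 0.84
  ¬ε = 1 − 0.16 = 0.84
  γ ∧ ¬ε = min(a, b) on (0.40, 0.84) = 0.40
  ¬ε ∨ (γ ∧ ¬ε) = max(a, b) on (0.84, 0.40) = 0.84
  → value = 0.8400
|1.0000 − 0.8400| = 0.160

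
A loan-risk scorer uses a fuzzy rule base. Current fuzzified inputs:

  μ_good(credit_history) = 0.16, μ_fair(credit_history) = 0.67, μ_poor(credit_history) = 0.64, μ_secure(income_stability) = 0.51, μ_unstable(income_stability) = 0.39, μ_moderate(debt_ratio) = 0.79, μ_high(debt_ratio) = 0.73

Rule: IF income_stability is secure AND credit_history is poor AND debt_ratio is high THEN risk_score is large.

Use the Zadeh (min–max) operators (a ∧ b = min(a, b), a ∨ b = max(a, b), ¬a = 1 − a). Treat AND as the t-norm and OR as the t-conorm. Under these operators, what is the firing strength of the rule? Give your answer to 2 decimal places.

0.51

firing strength: secure=0.51, poor=0.64, high=0.73; AND[min(a, b)] → w = 0.51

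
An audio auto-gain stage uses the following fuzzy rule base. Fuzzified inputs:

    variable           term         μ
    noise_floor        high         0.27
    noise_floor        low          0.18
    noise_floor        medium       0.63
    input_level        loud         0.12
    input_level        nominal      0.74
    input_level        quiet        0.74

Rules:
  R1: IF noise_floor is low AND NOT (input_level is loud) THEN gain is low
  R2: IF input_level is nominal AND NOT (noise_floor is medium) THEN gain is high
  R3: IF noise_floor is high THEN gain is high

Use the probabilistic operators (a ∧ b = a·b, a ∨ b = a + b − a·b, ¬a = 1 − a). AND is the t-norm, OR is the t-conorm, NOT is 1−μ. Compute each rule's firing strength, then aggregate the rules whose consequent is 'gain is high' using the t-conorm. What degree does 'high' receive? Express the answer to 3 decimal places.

0.470

R1: low=0.18, ¬loud=1−0.12=0.88; AND[a·b] → w = 0.1584
R2: nominal=0.74, ¬medium=1−0.63=0.37; AND[a·b] → w = 0.2738
R3: high=0.27 → w = 0.2700
Rules with consequent 'high': {R2, R3} → strengths 0.2738, 0.2700
Aggregate via t-conorm [a + b − a·b]: 0.4699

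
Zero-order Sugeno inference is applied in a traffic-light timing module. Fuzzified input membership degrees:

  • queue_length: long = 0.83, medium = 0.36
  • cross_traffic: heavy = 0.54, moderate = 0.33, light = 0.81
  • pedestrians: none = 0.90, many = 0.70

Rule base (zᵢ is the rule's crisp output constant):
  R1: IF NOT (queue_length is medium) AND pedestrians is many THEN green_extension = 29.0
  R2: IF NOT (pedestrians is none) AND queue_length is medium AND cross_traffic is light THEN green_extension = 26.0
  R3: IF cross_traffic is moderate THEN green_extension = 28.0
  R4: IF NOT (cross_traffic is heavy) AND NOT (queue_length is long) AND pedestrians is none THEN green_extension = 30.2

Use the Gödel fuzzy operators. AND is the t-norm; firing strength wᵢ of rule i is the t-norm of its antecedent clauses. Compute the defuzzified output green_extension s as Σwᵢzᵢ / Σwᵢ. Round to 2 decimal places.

28.66

R1 (z=29.0): ¬medium=1−0.36=0.64, many=0.70; AND[min(a, b)] → w = 0.64
R2 (z=26.0): ¬none=1−0.90=0.10, medium=0.36, light=0.81; AND[min(a, b)] → w = 0.10
R3 (z=28.0): moderate=0.33 → w = 0.33
R4 (z=30.2): ¬heavy=1−0.54=0.46, ¬long=1−0.83=0.17, none=0.90; AND[min(a, b)] → w = 0.17
Weighted average = (0.64·29.0 + 0.10·26.0 + 0.33·28.0 + 0.17·30.2) / (0.64 + 0.10 + 0.33 + 0.17)
  = 35.5340 / 1.2400 = 28.66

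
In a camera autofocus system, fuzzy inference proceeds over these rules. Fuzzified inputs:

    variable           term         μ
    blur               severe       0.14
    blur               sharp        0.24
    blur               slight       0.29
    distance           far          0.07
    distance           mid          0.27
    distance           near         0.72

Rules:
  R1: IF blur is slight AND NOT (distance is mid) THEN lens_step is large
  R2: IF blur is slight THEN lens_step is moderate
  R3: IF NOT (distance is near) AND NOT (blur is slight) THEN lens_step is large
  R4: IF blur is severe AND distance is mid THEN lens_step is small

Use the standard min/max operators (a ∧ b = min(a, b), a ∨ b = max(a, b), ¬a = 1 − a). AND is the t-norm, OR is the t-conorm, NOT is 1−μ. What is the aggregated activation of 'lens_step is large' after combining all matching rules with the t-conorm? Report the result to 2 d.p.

R1: slight=0.29, ¬mid=1−0.27=0.73; AND[min(a, b)] → w = 0.29
R2: slight=0.29 → w = 0.29
R3: ¬near=1−0.72=0.28, ¬slight=1−0.29=0.71; AND[min(a, b)] → w = 0.28
R4: severe=0.14, mid=0.27; AND[min(a, b)] → w = 0.14
Rules with consequent 'large': {R1, R3} → strengths 0.29, 0.28
Aggregate via t-conorm [max(a, b)]: 0.29

0.29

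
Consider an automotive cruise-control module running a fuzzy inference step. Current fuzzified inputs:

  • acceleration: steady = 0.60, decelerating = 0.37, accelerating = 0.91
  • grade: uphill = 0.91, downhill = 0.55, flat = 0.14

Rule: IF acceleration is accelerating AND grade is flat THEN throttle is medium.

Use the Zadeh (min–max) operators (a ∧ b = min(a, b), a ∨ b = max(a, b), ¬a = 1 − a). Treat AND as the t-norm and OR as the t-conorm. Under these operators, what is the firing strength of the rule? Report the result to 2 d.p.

firing strength: accelerating=0.91, flat=0.14; AND[min(a, b)] → w = 0.14

0.14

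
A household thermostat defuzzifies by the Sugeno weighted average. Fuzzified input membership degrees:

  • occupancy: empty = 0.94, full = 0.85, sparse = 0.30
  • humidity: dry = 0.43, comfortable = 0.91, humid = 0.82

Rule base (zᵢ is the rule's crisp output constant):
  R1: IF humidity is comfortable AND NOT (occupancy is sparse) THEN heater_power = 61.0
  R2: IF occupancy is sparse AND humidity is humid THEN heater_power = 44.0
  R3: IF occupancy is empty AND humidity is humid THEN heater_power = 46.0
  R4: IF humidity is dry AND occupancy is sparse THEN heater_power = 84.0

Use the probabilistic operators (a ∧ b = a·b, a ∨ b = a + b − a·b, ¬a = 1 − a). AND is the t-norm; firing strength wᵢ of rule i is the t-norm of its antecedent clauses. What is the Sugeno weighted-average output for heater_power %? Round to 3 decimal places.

53.833

R1 (z=61.0): comfortable=0.91, ¬sparse=1−0.30=0.70; AND[a·b] → w = 0.6370
R2 (z=44.0): sparse=0.30, humid=0.82; AND[a·b] → w = 0.2460
R3 (z=46.0): empty=0.94, humid=0.82; AND[a·b] → w = 0.7708
R4 (z=84.0): dry=0.43, sparse=0.30; AND[a·b] → w = 0.1290
Weighted average = (0.6370·61.0 + 0.2460·44.0 + 0.7708·46.0 + 0.1290·84.0) / (0.6370 + 0.2460 + 0.7708 + 0.1290)
  = 95.9738 / 1.7828 = 53.833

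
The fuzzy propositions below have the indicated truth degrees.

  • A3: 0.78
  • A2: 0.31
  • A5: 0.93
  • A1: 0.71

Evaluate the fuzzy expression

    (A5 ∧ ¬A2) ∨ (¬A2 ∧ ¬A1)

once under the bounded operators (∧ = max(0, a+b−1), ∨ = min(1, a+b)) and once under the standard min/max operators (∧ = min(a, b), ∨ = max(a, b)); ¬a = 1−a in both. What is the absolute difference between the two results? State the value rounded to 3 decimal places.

Under bounded:
  ¬A2 = 1 − 0.31 = 0.69
  A5 ∧ ¬A2 = max(0, a+b−1) on (0.93, 0.69) = 0.62
  ¬A2 = 1 − 0.31 = 0.69
  ¬A1 = 1 − 0.71 = 0.29
  ¬A2 ∧ ¬A1 = max(0, a+b−1) on (0.69, 0.29) = 0.00
  (A5 ∧ ¬A2) ∨ (¬A2 ∧ ¬A1) = min(1, a+b) on (0.62, 0.00) = 0.62
  → value = 0.6200
Under standard min/max:
  ¬A2 = 1 − 0.31 = 0.69
  A5 ∧ ¬A2 = min(a, b) on (0.93, 0.69) = 0.69
  ¬A2 = 1 − 0.31 = 0.69
  ¬A1 = 1 − 0.71 = 0.29
  ¬A2 ∧ ¬A1 = min(a, b) on (0.69, 0.29) = 0.29
  (A5 ∧ ¬A2) ∨ (¬A2 ∧ ¬A1) = max(a, b) on (0.69, 0.29) = 0.69
  → value = 0.6900
|0.6200 − 0.6900| = 0.070

0.070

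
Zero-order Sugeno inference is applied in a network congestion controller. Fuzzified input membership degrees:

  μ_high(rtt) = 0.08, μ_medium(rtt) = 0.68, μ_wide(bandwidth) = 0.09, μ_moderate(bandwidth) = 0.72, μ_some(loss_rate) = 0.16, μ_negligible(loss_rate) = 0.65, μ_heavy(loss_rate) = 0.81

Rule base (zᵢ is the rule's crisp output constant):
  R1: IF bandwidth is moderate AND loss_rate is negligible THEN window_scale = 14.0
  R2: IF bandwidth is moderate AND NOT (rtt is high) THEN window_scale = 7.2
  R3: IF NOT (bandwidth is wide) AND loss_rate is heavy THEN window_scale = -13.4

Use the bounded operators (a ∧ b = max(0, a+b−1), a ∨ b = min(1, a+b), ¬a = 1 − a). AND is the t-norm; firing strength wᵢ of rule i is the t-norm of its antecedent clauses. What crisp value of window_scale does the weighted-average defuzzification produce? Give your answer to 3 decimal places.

0.081

R1 (z=14.0): moderate=0.72, negligible=0.65; AND[max(0, a+b−1)] → w = 0.37
R2 (z=7.2): moderate=0.72, ¬high=1−0.08=0.92; AND[max(0, a+b−1)] → w = 0.64
R3 (z=-13.4): ¬wide=1−0.09=0.91, heavy=0.81; AND[max(0, a+b−1)] → w = 0.72
Weighted average = (0.37·14.0 + 0.64·7.2 + 0.72·-13.4) / (0.37 + 0.64 + 0.72)
  = 0.1400 / 1.7300 = 0.081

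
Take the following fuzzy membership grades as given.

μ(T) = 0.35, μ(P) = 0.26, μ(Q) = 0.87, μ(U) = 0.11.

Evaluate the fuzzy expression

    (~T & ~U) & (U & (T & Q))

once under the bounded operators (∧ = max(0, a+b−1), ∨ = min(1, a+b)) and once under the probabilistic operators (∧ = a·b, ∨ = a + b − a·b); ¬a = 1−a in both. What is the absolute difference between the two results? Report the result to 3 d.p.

0.019

Under bounded:
  ~T = 1 − 0.35 = 0.65
  ~U = 1 − 0.11 = 0.89
  ~T & ~U = max(0, a+b−1) on (0.65, 0.89) = 0.54
  T & Q = max(0, a+b−1) on (0.35, 0.87) = 0.22
  U & (T & Q) = max(0, a+b−1) on (0.11, 0.22) = 0.00
  (~T & ~U) & (U & (T & Q)) = max(0, a+b−1) on (0.54, 0.00) = 0.00
  → value = 0.0000
Under probabilistic:
  ~T = 1 − 0.3500 = 0.6500
  ~U = 1 − 0.1100 = 0.8900
  ~T & ~U = a·b on (0.6500, 0.8900) = 0.5785
  T & Q = a·b on (0.3500, 0.8700) = 0.3045
  U & (T & Q) = a·b on (0.1100, 0.3045) = 0.0335
  (~T & ~U) & (U & (T & Q)) = a·b on (0.5785, 0.0335) = 0.0194
  → value = 0.0194
|0.0000 − 0.0194| = 0.019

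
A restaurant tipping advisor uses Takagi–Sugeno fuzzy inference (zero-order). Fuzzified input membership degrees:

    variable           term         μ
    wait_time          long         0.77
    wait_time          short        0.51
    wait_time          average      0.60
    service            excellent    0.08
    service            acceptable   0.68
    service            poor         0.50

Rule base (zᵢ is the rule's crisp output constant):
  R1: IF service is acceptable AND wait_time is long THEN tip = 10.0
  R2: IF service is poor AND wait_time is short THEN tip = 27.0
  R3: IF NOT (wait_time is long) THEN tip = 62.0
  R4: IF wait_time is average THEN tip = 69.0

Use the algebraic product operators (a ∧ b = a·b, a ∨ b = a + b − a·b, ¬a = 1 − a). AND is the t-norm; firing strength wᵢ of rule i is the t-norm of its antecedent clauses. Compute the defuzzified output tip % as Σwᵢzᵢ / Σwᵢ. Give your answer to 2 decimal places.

42.14

R1 (z=10.0): acceptable=0.68, long=0.77; AND[a·b] → w = 0.5236
R2 (z=27.0): poor=0.50, short=0.51; AND[a·b] → w = 0.2550
R3 (z=62.0): ¬long=1−0.77=0.23 → w = 0.2300
R4 (z=69.0): average=0.60 → w = 0.6000
Weighted average = (0.5236·10.0 + 0.2550·27.0 + 0.2300·62.0 + 0.6000·69.0) / (0.5236 + 0.2550 + 0.2300 + 0.6000)
  = 67.7810 / 1.6086 = 42.14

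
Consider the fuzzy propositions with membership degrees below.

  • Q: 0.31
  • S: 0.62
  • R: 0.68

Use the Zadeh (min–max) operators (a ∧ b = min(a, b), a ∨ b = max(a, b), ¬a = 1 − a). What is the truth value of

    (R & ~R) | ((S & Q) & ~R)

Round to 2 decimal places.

~R = 1 − 0.68 = 0.32
R & ~R = min(a, b) on (0.68, 0.32) = 0.32
S & Q = min(a, b) on (0.62, 0.31) = 0.31
~R = 1 − 0.68 = 0.32
(S & Q) & ~R = min(a, b) on (0.31, 0.32) = 0.31
(R & ~R) | ((S & Q) & ~R) = max(a, b) on (0.32, 0.31) = 0.32

0.32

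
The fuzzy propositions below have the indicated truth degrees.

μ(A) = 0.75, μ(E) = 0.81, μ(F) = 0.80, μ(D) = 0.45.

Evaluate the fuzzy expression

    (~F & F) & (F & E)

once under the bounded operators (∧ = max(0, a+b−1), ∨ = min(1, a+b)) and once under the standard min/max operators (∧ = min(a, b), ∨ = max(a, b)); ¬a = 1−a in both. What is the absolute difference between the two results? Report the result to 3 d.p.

Under bounded:
  ~F = 1 − 0.80 = 0.20
  ~F & F = max(0, a+b−1) on (0.20, 0.80) = 0.00
  F & E = max(0, a+b−1) on (0.80, 0.81) = 0.61
  (~F & F) & (F & E) = max(0, a+b−1) on (0.00, 0.61) = 0.00
  → value = 0.0000
Under standard min/max:
  ~F = 1 − 0.80 = 0.20
  ~F & F = min(a, b) on (0.20, 0.80) = 0.20
  F & E = min(a, b) on (0.80, 0.81) = 0.80
  (~F & F) & (F & E) = min(a, b) on (0.20, 0.80) = 0.20
  → value = 0.2000
|0.0000 − 0.2000| = 0.200

0.200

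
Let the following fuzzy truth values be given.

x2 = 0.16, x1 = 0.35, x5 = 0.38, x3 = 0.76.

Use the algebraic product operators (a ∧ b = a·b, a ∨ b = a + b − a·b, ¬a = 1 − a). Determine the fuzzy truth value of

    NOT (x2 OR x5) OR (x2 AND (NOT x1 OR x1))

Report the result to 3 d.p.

0.580

x2 OR x5 = a + b − a·b on (0.1600, 0.3800) = 0.4792
NOT (x2 OR x5) = 1 − 0.4792 = 0.5208
NOT x1 = 1 − 0.3500 = 0.6500
NOT x1 OR x1 = a + b − a·b on (0.6500, 0.3500) = 0.7725
x2 AND (NOT x1 OR x1) = a·b on (0.1600, 0.7725) = 0.1236
NOT (x2 OR x5) OR (x2 AND (NOT x1 OR x1)) = a + b − a·b on (0.5208, 0.1236) = 0.5800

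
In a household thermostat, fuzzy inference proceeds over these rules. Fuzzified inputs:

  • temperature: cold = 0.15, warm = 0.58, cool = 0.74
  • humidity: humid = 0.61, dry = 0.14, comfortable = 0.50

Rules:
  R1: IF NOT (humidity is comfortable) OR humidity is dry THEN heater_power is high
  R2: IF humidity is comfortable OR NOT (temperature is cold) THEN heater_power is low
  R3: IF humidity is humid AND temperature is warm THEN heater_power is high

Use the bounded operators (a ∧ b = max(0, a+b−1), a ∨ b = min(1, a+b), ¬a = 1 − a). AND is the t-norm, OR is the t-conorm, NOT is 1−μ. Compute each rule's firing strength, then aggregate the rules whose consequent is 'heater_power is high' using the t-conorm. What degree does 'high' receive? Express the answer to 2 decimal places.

R1: ¬comfortable=1−0.50=0.50, dry=0.14; OR[min(1, a+b)] → w = 0.64
R2: comfortable=0.50, ¬cold=1−0.15=0.85; OR[min(1, a+b)] → w = 1.00
R3: humid=0.61, warm=0.58; AND[max(0, a+b−1)] → w = 0.19
Rules with consequent 'high': {R1, R3} → strengths 0.64, 0.19
Aggregate via t-conorm [min(1, a+b)]: 0.83

0.83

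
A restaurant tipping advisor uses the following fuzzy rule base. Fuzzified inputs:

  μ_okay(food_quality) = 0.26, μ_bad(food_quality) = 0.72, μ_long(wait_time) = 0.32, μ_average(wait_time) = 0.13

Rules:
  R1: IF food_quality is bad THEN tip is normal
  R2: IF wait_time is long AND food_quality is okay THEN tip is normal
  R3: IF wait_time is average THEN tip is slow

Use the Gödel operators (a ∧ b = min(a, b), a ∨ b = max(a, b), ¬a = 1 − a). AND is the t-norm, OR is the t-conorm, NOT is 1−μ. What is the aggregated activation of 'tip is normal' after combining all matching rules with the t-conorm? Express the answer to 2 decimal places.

R1: bad=0.72 → w = 0.72
R2: long=0.32, okay=0.26; AND[min(a, b)] → w = 0.26
R3: average=0.13 → w = 0.13
Rules with consequent 'normal': {R1, R2} → strengths 0.72, 0.26
Aggregate via t-conorm [max(a, b)]: 0.72

0.72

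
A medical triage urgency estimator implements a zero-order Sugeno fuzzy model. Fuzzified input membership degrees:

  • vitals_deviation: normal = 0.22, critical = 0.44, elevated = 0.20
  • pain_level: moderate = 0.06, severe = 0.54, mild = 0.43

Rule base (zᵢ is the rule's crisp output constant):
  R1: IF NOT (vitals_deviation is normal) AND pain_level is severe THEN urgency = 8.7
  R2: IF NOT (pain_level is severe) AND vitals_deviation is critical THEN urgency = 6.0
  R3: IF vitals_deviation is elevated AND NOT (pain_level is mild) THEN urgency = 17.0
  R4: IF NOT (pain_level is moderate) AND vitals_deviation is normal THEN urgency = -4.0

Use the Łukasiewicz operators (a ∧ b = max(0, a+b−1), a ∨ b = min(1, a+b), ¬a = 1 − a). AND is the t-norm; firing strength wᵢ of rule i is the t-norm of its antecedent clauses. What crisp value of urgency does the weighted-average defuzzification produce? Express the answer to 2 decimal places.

R1 (z=8.7): ¬normal=1−0.22=0.78, severe=0.54; AND[max(0, a+b−1)] → w = 0.32
R2 (z=6.0): ¬severe=1−0.54=0.46, critical=0.44; AND[max(0, a+b−1)] → w = 0.00
R3 (z=17.0): elevated=0.20, ¬mild=1−0.43=0.57; AND[max(0, a+b−1)] → w = 0.00
R4 (z=-4.0): ¬moderate=1−0.06=0.94, normal=0.22; AND[max(0, a+b−1)] → w = 0.16
Weighted average = (0.32·8.7 + 0.00·6.0 + 0.00·17.0 + 0.16·-4.0) / (0.32 + 0.00 + 0.00 + 0.16)
  = 2.1440 / 0.4800 = 4.47

4.47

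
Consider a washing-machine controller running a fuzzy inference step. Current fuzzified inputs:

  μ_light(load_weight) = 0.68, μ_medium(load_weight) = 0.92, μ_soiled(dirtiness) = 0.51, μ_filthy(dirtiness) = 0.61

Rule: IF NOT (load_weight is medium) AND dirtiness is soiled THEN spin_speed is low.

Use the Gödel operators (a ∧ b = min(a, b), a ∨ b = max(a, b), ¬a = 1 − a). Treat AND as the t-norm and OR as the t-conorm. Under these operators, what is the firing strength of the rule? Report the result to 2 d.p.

firing strength: ¬medium=1−0.92=0.08, soiled=0.51; AND[min(a, b)] → w = 0.08

0.08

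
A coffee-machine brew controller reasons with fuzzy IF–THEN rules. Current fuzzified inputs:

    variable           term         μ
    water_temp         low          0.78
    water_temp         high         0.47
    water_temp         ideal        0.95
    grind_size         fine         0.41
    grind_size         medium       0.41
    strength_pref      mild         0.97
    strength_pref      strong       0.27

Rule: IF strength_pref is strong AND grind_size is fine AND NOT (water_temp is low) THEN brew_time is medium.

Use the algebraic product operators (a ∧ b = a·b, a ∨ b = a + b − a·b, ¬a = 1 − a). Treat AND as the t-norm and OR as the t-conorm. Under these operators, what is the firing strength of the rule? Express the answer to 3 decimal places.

0.024

firing strength: strong=0.27, fine=0.41, ¬low=1−0.78=0.22; AND[a·b] → w = 0.0244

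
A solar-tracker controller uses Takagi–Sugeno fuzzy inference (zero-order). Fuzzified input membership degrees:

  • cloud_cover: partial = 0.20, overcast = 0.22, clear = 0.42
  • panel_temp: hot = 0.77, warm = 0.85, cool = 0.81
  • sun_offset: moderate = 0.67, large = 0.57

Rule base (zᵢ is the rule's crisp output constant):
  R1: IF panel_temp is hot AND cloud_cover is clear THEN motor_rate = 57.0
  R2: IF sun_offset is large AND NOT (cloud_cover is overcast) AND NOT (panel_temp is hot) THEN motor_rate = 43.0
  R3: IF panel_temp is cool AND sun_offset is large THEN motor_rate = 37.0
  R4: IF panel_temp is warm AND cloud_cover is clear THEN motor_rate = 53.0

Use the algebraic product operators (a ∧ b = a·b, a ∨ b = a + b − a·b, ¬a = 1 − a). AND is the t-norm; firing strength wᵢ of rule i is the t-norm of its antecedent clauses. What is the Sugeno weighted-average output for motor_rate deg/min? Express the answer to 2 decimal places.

R1 (z=57.0): hot=0.77, clear=0.42; AND[a·b] → w = 0.3234
R2 (z=43.0): large=0.57, ¬overcast=1−0.22=0.78, ¬hot=1−0.77=0.23; AND[a·b] → w = 0.1023
R3 (z=37.0): cool=0.81, large=0.57; AND[a·b] → w = 0.4617
R4 (z=53.0): warm=0.85, clear=0.42; AND[a·b] → w = 0.3570
Weighted average = (0.3234·57.0 + 0.1023·43.0 + 0.4617·37.0 + 0.3570·53.0) / (0.3234 + 0.1023 + 0.4617 + 0.3570)
  = 58.8348 / 1.2444 = 47.28

47.28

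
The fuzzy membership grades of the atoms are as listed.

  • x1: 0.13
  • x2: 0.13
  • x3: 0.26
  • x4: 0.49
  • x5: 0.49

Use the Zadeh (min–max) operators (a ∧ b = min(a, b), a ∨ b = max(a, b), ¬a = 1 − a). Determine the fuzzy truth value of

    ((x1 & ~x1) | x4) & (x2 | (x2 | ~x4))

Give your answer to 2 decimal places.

~x1 = 1 − 0.13 = 0.87
x1 & ~x1 = min(a, b) on (0.13, 0.87) = 0.13
(x1 & ~x1) | x4 = max(a, b) on (0.13, 0.49) = 0.49
~x4 = 1 − 0.49 = 0.51
x2 | ~x4 = max(a, b) on (0.13, 0.51) = 0.51
x2 | (x2 | ~x4) = max(a, b) on (0.13, 0.51) = 0.51
((x1 & ~x1) | x4) & (x2 | (x2 | ~x4)) = min(a, b) on (0.49, 0.51) = 0.49

0.49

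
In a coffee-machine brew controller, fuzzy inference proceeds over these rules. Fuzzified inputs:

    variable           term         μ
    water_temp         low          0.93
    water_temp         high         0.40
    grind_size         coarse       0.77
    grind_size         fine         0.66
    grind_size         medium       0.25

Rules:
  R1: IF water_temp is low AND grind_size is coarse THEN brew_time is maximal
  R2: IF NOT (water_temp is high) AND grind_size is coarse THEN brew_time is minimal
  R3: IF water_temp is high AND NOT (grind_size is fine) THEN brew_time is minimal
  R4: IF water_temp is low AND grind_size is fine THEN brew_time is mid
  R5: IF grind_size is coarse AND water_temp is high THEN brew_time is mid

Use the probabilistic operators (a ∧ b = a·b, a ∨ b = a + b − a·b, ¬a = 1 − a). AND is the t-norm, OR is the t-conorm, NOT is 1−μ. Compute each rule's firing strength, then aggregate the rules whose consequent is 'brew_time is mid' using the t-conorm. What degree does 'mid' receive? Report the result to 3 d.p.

R1: low=0.93, coarse=0.77; AND[a·b] → w = 0.7161
R2: ¬high=1−0.40=0.60, coarse=0.77; AND[a·b] → w = 0.4620
R3: high=0.40, ¬fine=1−0.66=0.34; AND[a·b] → w = 0.1360
R4: low=0.93, fine=0.66; AND[a·b] → w = 0.6138
R5: coarse=0.77, high=0.40; AND[a·b] → w = 0.3080
Rules with consequent 'mid': {R4, R5} → strengths 0.6138, 0.3080
Aggregate via t-conorm [a + b − a·b]: 0.7327

0.733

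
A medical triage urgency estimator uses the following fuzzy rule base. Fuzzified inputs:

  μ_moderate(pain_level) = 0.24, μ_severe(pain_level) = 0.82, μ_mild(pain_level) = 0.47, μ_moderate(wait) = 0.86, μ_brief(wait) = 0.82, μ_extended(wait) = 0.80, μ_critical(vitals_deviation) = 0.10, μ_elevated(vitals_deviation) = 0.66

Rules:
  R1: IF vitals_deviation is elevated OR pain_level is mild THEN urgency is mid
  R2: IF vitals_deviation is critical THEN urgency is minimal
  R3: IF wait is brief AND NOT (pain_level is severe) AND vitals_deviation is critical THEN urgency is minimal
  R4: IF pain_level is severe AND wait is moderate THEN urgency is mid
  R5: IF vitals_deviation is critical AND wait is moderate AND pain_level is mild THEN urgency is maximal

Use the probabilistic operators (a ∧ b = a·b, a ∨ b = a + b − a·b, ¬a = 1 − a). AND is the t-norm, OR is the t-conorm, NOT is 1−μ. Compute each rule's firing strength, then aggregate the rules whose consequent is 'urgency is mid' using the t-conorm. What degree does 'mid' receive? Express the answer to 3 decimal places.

R1: elevated=0.66, mild=0.47; OR[a + b − a·b] → w = 0.8198
R2: critical=0.10 → w = 0.1000
R3: brief=0.82, ¬severe=1−0.82=0.18, critical=0.10; AND[a·b] → w = 0.0148
R4: severe=0.82, moderate=0.86; AND[a·b] → w = 0.7052
R5: critical=0.10, moderate=0.86, mild=0.47; AND[a·b] → w = 0.0404
Rules with consequent 'mid': {R1, R4} → strengths 0.8198, 0.7052
Aggregate via t-conorm [a + b − a·b]: 0.9469

0.947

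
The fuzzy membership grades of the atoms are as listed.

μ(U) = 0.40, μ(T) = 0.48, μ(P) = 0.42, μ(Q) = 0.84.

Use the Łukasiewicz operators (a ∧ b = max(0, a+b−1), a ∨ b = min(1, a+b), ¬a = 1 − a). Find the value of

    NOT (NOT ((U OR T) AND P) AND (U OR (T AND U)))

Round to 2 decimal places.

U OR T = min(1, a+b) on (0.40, 0.48) = 0.88
(U OR T) AND P = max(0, a+b−1) on (0.88, 0.42) = 0.30
NOT ((U OR T) AND P) = 1 − 0.30 = 0.70
T AND U = max(0, a+b−1) on (0.48, 0.40) = 0.00
U OR (T AND U) = min(1, a+b) on (0.40, 0.00) = 0.40
NOT ((U OR T) AND P) AND (U OR (T AND U)) = max(0, a+b−1) on (0.70, 0.40) = 0.10
NOT (NOT ((U OR T) AND P) AND (U OR (T AND U))) = 1 − 0.10 = 0.90

0.90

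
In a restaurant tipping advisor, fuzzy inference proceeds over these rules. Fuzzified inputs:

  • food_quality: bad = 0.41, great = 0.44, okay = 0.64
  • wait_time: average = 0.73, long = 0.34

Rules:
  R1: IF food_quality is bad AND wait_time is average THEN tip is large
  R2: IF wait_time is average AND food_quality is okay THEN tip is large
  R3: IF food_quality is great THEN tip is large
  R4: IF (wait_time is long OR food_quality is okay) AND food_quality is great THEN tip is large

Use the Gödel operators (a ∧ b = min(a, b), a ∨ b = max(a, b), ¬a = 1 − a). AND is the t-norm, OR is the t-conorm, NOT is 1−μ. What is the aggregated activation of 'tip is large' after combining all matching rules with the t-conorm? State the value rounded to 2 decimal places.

R1: bad=0.41, average=0.73; AND[min(a, b)] → w = 0.41
R2: average=0.73, okay=0.64; AND[min(a, b)] → w = 0.64
R3: great=0.44 → w = 0.44
R4: (long=0.34 OR okay=0.64) = 0.64; AND[min(a, b)] with great=0.44 → w = 0.44
Rules with consequent 'large': {R1, R2, R3, R4} → strengths 0.41, 0.64, 0.44, 0.44
Aggregate via t-conorm [max(a, b)]: 0.64

0.64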